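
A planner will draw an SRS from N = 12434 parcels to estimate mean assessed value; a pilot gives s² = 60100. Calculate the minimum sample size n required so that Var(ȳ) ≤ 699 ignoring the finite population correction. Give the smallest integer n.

86

Without fpc, n₀ = s²/D = 60100/699 = 85.9800.
Rounding up, n = 86.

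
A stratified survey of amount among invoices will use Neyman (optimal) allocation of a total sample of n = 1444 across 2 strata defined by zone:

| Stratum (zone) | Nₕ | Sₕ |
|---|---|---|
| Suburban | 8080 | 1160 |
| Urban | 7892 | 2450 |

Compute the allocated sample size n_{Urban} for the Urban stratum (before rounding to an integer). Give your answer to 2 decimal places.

972.56

Neyman allocation: nₕ = n·NₕSₕ / Σⱼ NⱼSⱼ.
Σ NⱼSⱼ = 8080·1160 + 7892·2450 = 2.87082 × 10^7.
n_{Urban} = 1444·7892·2450 / (2.87082 × 10^7) = 972.56.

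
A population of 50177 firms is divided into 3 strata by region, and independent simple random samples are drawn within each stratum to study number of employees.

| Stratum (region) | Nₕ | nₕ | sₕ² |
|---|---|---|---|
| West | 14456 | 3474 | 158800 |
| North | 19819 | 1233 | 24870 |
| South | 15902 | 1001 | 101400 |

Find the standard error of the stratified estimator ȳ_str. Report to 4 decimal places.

Var(ȳ_str) = Σₕ Wₕ²(1 − fₕ)sₕ²/nₕ with Wₕ = Nₕ/N, N = 50177.
West: Wₕ = 0.28810013; term = 0.28810013²·(1 − 0.24031544)·158800/3474 = 2.8823113.
North: Wₕ = 0.39498176; term = 0.39498176²·(1 − 0.06221303)·24870/1233 = 2.9510121.
South: Wₕ = 0.31691811; term = 0.31691811²·(1 − 0.06294806)·101400/1001 = 9.5337039.
Sum = 15.367027.
SE = √(15.367027) = 3.9201.

3.9201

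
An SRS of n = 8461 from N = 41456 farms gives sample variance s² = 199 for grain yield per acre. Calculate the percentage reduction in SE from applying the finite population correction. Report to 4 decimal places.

f = n/N = 8461/41456 = 0.20409591.
SE_no-fpc = √(s²/n) = 0.15336127; SE_fpc = √((1−f)s²/n) = 0.13681889.
Ratio = √(1−f) = 0.89213457. Reduction = 100·(1 − 0.89213457) = 10.7865%.

10.7865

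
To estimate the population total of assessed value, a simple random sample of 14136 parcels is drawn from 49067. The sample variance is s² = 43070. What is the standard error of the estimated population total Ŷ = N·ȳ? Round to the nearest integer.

72264

Var(Ŷ) = N²·Var(ȳ) = N²·(1 − n/N)·s²/n.
f = 14136/49067 = 0.28809587; Var(ȳ) = 0.71190413·43070/14136 = 2.1690514.
Var(Ŷ) = 49067² · 2.1690514 = 5.2221441 × 10^9.
SE(Ŷ) = √(5.2221441 × 10^9) = 72264.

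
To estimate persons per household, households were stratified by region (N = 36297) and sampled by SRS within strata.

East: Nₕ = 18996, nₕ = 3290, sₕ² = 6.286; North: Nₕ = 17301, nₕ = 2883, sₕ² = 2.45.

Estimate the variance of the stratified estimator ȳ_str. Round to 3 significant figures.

Var(ȳ_str) = Σₕ Wₕ²(1 − fₕ)sₕ²/nₕ with Wₕ = Nₕ/N, N = 36297.
East: Wₕ = 0.52334904; term = 0.52334904²·(1 − 0.17319436)·6.286/3290 = 4.3267796 × 10^-4.
North: Wₕ = 0.47665096; term = 0.47665096²·(1 − 0.16663777)·2.45/2883 = 1.6090006 × 10^-4.
Sum = 5.9357802 × 10^-4.

5.94 × 10^-4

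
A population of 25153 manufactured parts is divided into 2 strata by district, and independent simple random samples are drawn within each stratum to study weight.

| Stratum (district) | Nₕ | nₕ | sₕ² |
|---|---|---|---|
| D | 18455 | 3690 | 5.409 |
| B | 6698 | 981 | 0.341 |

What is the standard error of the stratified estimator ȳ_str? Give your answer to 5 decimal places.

Var(ȳ_str) = Σₕ Wₕ²(1 − fₕ)sₕ²/nₕ with Wₕ = Nₕ/N, N = 25153.
D: Wₕ = 0.73370970; term = 0.73370970²·(1 − 0.19994581)·5.409/3690 = 6.3133306 × 10^-4.
B: Wₕ = 0.26629030; term = 0.26629030²·(1 − 0.14646163)·0.341/981 = 2.1038711 × 10^-5.
Sum = 6.5237177 × 10^-4.
SE = √(6.5237177 × 10^-4) = 0.02554.

0.02554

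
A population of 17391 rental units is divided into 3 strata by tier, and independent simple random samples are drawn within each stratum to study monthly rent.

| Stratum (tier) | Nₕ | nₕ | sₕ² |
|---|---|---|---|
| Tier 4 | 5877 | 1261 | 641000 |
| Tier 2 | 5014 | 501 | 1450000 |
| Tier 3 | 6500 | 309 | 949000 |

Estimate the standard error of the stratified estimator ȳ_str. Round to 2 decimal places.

Var(ȳ_str) = Σₕ Wₕ²(1 − fₕ)sₕ²/nₕ with Wₕ = Nₕ/N, N = 17391.
Tier 4: Wₕ = 0.33793341; term = 0.33793341²·(1 − 0.21456525)·641000/1261 = 45.594801.
Tier 2: Wₕ = 0.28831005; term = 0.28831005²·(1 − 0.09992022)·1450000/501 = 216.53636.
Tier 3: Wₕ = 0.37375654; term = 0.37375654²·(1 − 0.04753846)·949000/309 = 408.63239.
Sum = 670.76355.
SE = √(670.76355) = 25.90.

25.90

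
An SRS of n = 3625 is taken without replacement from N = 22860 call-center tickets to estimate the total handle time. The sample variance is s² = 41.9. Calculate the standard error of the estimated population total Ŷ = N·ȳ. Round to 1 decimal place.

Var(Ŷ) = N²·Var(ȳ) = N²·(1 − n/N)·s²/n.
f = 3625/22860 = 0.15857393; Var(ȳ) = 0.84142607·41.9/3625 = 0.0097257248.
Var(Ŷ) = 22860² · 0.0097257248 = 5.0824654 × 10^6.
SE(Ŷ) = √(5.0824654 × 10^6) = 2254.4.

2254.4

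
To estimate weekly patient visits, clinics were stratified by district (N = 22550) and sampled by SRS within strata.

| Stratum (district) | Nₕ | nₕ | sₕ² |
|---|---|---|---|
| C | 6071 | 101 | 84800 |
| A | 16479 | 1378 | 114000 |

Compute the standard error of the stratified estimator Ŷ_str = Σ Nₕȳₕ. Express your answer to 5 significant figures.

225870

Var(Ŷ_str) = Σₕ Nₕ²(1 − fₕ)sₕ²/nₕ.
C: 6071²·(1 − 101/6071)·84800/101 = 3.0430497 × 10^10.
A: 16479²·(1 − 1378/16479)·114000/1378 = 2.0586959 × 10^10.
Sum = 5.1017456 × 10^10.
SE = √(5.1017456 × 10^10) = 225870.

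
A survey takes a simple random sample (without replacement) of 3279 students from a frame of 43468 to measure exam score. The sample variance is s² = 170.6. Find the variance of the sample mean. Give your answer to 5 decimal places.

Under SRS without replacement, Var(ȳ) = (1 − f)·s²/n with f = n/N = 3279/43468 = 0.07543480.
Var(ȳ) = (1 − 0.07543480)·170.6/3279 = 0.92456520·0.052028057 = 0.048103331.

0.04810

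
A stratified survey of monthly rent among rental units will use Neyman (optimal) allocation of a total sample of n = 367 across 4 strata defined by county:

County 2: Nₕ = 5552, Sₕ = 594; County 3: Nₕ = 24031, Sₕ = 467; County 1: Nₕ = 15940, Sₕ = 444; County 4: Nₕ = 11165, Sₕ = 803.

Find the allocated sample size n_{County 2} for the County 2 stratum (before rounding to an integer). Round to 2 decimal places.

39.60

Neyman allocation: nₕ = n·NₕSₕ / Σⱼ NⱼSⱼ.
Σ NⱼSⱼ = 5552·594 + 24031·467 + 15940·444 + 11165·803 = 3.056322 × 10^7.
n_{County 2} = 367·5552·594 / (3.056322 × 10^7) = 39.60.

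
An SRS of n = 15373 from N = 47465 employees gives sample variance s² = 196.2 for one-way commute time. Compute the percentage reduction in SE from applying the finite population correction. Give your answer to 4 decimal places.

17.7735

f = n/N = 15373/47465 = 0.32388075.
SE_no-fpc = √(s²/n) = 0.11297184; SE_fpc = √((1−f)s²/n) = 0.092892754.
Ratio = √(1−f) = 0.82226471. Reduction = 100·(1 − 0.82226471) = 17.7735%.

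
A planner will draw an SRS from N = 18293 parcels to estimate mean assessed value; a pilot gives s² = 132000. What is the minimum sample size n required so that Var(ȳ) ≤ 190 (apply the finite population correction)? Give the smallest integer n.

670

Without fpc, n₀ = s²/D = 132000/190 = 694.7368.
With fpc, (1 − n/N)·s²/n ≤ D requires n ≥ n₀/(1 + n₀/N) = 694.7368/(1 + 694.7368/18293) = 669.3173.
Rounding up, n = 670.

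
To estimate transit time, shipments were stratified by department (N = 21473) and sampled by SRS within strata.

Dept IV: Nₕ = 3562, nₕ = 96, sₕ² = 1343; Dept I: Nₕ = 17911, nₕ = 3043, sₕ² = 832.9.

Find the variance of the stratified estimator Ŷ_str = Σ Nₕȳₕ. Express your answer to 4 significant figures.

Var(Ŷ_str) = Σₕ Nₕ²(1 − fₕ)sₕ²/nₕ.
Dept IV: 3562²·(1 − 96/3562)·1343/96 = 1.7271388 × 10^8.
Dept I: 17911²·(1 − 3043/17911)·832.9/3043 = 7.2889219 × 10^7.
Sum = 2.456031 × 10^8.

2.456 × 10^8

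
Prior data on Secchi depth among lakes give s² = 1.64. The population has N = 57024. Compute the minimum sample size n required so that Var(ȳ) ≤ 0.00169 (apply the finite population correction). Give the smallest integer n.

Without fpc, n₀ = s²/D = 1.64/0.00169 = 970.4142.
With fpc, (1 − n/N)·s²/n ≤ D requires n ≥ n₀/(1 + n₀/N) = 970.4142/(1 + 970.4142/57024) = 954.1764.
Rounding up, n = 955.

955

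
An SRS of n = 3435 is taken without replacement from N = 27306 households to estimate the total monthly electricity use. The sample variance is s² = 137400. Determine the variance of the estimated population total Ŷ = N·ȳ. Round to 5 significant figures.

2.6073 × 10^10

Var(Ŷ) = N²·Var(ȳ) = N²·(1 − n/N)·s²/n.
f = 3435/27306 = 0.12579653; Var(ȳ) = 0.87420347·137400/3435 = 34.968139.
Var(Ŷ) = 27306² · 34.968139 = 2.6072861 × 10^10.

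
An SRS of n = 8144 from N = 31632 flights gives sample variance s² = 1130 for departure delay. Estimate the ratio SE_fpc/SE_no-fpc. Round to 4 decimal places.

f = n/N = 8144/31632 = 0.25746080.
SE_no-fpc = √(s²/n) = 0.37249491; SE_fpc = √((1−f)s²/n) = 0.32098152.
Ratio = √(1−f) = 0.86170714.

0.8617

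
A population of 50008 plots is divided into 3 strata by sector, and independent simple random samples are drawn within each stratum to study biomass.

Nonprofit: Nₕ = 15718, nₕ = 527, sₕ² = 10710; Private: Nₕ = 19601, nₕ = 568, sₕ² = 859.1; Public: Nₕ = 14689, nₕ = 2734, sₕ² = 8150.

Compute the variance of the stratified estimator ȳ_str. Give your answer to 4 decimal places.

2.3753

Var(ȳ_str) = Σₕ Wₕ²(1 − fₕ)sₕ²/nₕ with Wₕ = Nₕ/N, N = 50008.
Nonprofit: Wₕ = 0.31430971; term = 0.31430971²·(1 − 0.03352844)·10710/527 = 1.9403654.
Private: Wₕ = 0.39195729; term = 0.39195729²·(1 − 0.02897811)·859.1/568 = 0.22563262.
Public: Wₕ = 0.29373300; term = 0.29373300²·(1 − 0.18612567)·8150/2734 = 0.2093254.
Sum = 2.3753234.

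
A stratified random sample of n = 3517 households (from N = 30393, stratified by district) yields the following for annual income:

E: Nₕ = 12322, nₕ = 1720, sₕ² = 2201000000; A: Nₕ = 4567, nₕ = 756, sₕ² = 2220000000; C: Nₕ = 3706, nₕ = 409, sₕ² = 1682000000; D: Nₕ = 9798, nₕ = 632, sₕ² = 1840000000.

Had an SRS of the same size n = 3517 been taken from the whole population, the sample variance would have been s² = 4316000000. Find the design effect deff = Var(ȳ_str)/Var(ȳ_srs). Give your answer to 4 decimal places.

Var(ȳ_str) = Σ Wₕ²(1−fₕ)sₕ²/nₕ with Wₕ = Nₕ/30393:
  E: (12322/30393)²·(1−1720/12322)·2201000000/1720 = 180972.86
  A: (4567/30393)²·(1−756/4567)·2220000000/756 = 55329.15
  C: (3706/30393)²·(1−409/3706)·1682000000/409 = 54397.621
  D: (9798/30393)²·(1−632/9798)·1840000000/632 = 283055.04
  → Var(ȳ_str) = 573754.67.
Var(ȳ_srs) = (1 − 3517/30393)·4316000000/3517 = 1.0851759 × 10^6.
deff = 573754.67 / (1.0851759 × 10^6) = 0.5287.

0.5287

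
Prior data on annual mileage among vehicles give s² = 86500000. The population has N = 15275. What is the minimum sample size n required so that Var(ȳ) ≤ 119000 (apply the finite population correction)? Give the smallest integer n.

Without fpc, n₀ = s²/D = 86500000/119000 = 726.8908.
With fpc, (1 − n/N)·s²/n ≤ D requires n ≥ n₀/(1 + n₀/N) = 726.8908/(1 + 726.8908/15275) = 693.8716.
Rounding up, n = 694.

694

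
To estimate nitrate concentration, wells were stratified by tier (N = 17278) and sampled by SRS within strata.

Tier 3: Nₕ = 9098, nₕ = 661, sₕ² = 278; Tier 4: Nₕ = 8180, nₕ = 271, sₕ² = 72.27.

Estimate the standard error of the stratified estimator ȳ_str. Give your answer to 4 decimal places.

Var(ȳ_str) = Σₕ Wₕ²(1 − fₕ)sₕ²/nₕ with Wₕ = Nₕ/N, N = 17278.
Tier 3: Wₕ = 0.52656557; term = 0.52656557²·(1 − 0.07265333)·278/661 = 0.108141.
Tier 4: Wₕ = 0.47343443; term = 0.47343443²·(1 − 0.03312958)·72.27/271 = 0.057793195.
Sum = 0.1659342.
SE = √(0.1659342) = 0.4074.

0.4074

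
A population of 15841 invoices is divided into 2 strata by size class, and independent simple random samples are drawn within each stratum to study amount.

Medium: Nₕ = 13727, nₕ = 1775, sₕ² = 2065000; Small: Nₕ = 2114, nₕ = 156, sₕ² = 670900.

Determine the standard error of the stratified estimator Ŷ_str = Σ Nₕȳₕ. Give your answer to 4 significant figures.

456800

Var(Ŷ_str) = Σₕ Nₕ²(1 − fₕ)sₕ²/nₕ.
Medium: 13727²·(1 − 1775/13727)·2065000/1775 = 1.9087011 × 10^11.
Small: 2114²·(1 − 156/2114)·670900/156 = 1.7801265 × 10^10.
Sum = 2.0867138 × 10^11.
SE = √(2.0867138 × 10^11) = 456800.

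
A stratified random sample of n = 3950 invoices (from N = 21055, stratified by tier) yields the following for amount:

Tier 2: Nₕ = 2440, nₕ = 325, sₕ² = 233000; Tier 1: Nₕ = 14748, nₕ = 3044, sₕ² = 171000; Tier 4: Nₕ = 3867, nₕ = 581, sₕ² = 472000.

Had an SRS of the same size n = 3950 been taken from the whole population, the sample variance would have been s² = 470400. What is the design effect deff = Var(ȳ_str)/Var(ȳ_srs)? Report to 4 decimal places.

Var(ȳ_str) = Σ Wₕ²(1−fₕ)sₕ²/nₕ with Wₕ = Nₕ/21055:
  Tier 2: (2440/21055)²·(1−325/2440)·233000/325 = 8.3456903
  Tier 1: (14748/21055)²·(1−3044/14748)·171000/3044 = 21.873003
  Tier 4: (3867/21055)²·(1−581/3867)·472000/581 = 23.286119
  → Var(ȳ_str) = 53.504812.
Var(ȳ_srs) = (1 − 3950/21055)·470400/3950 = 96.747121.
deff = 53.504812 / 96.747121 = 0.5530.

0.5530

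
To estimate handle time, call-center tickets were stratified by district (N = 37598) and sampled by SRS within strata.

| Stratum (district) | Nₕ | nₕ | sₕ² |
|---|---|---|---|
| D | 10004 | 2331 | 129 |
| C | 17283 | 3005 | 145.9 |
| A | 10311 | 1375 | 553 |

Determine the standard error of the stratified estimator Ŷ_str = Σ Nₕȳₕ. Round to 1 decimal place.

7299.7

Var(Ŷ_str) = Σₕ Nₕ²(1 − fₕ)sₕ²/nₕ.
D: 10004²·(1 − 2331/10004)·129/2331 = 4.2480177 × 10^6.
C: 17283²·(1 − 3005/17283)·145.9/3005 = 1.1981117 × 10^7.
A: 10311²·(1 − 1375/10311)·553/1375 = 3.7056669 × 10^7.
Sum = 5.3285804 × 10^7.
SE = √(5.3285804 × 10^7) = 7299.7.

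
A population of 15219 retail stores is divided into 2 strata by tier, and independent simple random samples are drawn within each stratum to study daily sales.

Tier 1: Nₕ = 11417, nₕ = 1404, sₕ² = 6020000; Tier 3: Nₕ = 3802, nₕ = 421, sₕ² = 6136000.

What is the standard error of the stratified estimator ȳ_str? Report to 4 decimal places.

Var(ȳ_str) = Σₕ Wₕ²(1 − fₕ)sₕ²/nₕ with Wₕ = Nₕ/N, N = 15219.
Tier 1: Wₕ = 0.75018070; term = 0.75018070²·(1 − 0.12297451)·6020000/1404 = 2116.2812.
Tier 3: Wₕ = 0.24981930; term = 0.24981930²·(1 − 0.11073119)·6136000/421 = 808.88784.
Sum = 2925.169.
SE = √(2925.169) = 54.0848.

54.0848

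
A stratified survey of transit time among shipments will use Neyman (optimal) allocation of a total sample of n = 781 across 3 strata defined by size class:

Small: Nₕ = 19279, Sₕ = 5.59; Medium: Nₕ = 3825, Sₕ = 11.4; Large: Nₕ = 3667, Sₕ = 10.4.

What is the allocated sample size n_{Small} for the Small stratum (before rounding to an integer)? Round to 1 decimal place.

444.1

Neyman allocation: nₕ = n·NₕSₕ / Σⱼ NⱼSⱼ.
Σ NⱼSⱼ = 19279·5.59 + 3825·11.4 + 3667·10.4 = 189511.41.
n_{Small} = 781·19279·5.59 / 189511.41 = 444.1.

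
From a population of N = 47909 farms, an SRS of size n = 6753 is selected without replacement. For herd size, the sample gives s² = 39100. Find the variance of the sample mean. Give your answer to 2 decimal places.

Under SRS without replacement, Var(ȳ) = (1 − f)·s²/n with f = n/N = 6753/47909 = 0.14095473.
Var(ȳ) = (1 − 0.14095473)·39100/6753 = 0.85904527·5.7900193 = 4.9738887.

4.97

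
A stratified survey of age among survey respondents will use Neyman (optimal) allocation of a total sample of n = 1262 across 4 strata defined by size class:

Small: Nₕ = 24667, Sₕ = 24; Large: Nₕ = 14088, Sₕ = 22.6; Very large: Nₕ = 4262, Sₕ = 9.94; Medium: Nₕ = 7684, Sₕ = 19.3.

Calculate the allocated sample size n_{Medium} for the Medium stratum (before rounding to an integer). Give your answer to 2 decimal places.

169.98

Neyman allocation: nₕ = n·NₕSₕ / Σⱼ NⱼSⱼ.
Σ NⱼSⱼ = 24667·24 + 14088·22.6 + 4262·9.94 + 7684·19.3 = 1.1010623 × 10^6.
n_{Medium} = 1262·7684·19.3 / (1.1010623 × 10^6) = 169.98.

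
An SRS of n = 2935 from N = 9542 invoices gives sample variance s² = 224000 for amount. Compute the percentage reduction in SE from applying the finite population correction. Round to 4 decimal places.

f = n/N = 2935/9542 = 0.30758751.
SE_no-fpc = √(s²/n) = 8.7361475; SE_fpc = √((1−f)s²/n) = 7.2694642.
Ratio = √(1−f) = 0.83211327. Reduction = 100·(1 − 0.83211327) = 16.7887%.

16.7887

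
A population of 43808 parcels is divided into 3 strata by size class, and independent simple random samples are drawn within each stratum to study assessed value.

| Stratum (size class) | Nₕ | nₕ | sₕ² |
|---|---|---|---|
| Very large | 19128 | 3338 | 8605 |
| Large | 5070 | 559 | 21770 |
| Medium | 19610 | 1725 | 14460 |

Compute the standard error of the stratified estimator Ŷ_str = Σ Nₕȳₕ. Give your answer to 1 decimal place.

67891.7

Var(Ŷ_str) = Σₕ Nₕ²(1 − fₕ)sₕ²/nₕ.
Very large: 19128²·(1 − 3338/19128)·8605/3338 = 7.7860329 × 10^8.
Large: 5070²·(1 − 559/5070)·21770/559 = 8.906917 × 10^8.
Medium: 19610²·(1 − 1725/19610)·14460/1725 = 2.9399892 × 10^9.
Sum = 4.6092842 × 10^9.
SE = √(4.6092842 × 10^9) = 67891.7.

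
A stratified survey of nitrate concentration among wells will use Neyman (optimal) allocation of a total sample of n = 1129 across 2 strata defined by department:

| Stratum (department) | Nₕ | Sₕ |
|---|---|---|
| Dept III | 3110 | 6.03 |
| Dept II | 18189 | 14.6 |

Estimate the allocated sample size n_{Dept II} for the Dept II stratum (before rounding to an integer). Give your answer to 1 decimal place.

1054.5

Neyman allocation: nₕ = n·NₕSₕ / Σⱼ NⱼSⱼ.
Σ NⱼSⱼ = 3110·6.03 + 18189·14.6 = 284312.7.
n_{Dept II} = 1129·18189·14.6 / 284312.7 = 1054.5.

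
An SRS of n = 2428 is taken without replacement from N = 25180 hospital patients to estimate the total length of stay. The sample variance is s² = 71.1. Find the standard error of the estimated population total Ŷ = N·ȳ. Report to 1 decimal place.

4095.9

Var(Ŷ) = N²·Var(ȳ) = N²·(1 − n/N)·s²/n.
f = 2428/25180 = 0.09642573; Var(ȳ) = 0.90357427·71.1/2428 = 0.026459691.
Var(Ŷ) = 25180² · 0.026459691 = 1.6776301 × 10^7.
SE(Ŷ) = √(1.6776301 × 10^7) = 4095.9.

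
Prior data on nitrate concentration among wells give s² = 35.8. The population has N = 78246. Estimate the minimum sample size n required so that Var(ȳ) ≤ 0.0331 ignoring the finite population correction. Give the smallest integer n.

Without fpc, n₀ = s²/D = 35.8/0.0331 = 1081.5710.
Rounding up, n = 1082.

1082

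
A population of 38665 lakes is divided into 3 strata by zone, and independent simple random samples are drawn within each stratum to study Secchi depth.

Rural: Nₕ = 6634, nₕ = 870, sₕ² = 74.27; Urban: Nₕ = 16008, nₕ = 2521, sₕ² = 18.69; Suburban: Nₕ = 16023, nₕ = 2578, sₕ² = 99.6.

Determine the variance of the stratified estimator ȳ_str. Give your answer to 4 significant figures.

Var(ȳ_str) = Σₕ Wₕ²(1 − fₕ)sₕ²/nₕ with Wₕ = Nₕ/N, N = 38665.
Rural: Wₕ = 0.17157636; term = 0.17157636²·(1 − 0.13114260)·74.27/870 = 0.002183522.
Urban: Wₕ = 0.41401785; term = 0.41401785²·(1 − 0.15748376)·18.69/2521 = 0.0010706632.
Suburban: Wₕ = 0.41440579; term = 0.41440579²·(1 − 0.16089372)·99.6/2578 = 0.0055673053.
Sum = 0.0088214905.

0.008821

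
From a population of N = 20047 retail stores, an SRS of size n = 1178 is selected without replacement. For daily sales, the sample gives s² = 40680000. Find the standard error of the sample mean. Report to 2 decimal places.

Under SRS without replacement, Var(ȳ) = (1 − f)·s²/n with f = n/N = 1178/20047 = 0.05876191.
Var(ȳ) = (1 − 0.05876191)·40680000/1178 = 0.94123809·34533.107 = 32503.876.
SE(ȳ) = √(32503.876) = 180.29.

180.29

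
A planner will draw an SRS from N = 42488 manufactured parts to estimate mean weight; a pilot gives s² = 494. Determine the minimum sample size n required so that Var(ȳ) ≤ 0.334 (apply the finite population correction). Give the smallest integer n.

1430

Without fpc, n₀ = s²/D = 494/0.334 = 1479.0419.
With fpc, (1 − n/N)·s²/n ≤ D requires n ≥ n₀/(1 + n₀/N) = 1479.0419/(1 + 1479.0419/42488) = 1429.2872.
Rounding up, n = 1430.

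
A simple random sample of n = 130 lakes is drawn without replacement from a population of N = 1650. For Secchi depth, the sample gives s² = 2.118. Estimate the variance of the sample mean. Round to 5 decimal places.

0.01501

Under SRS without replacement, Var(ȳ) = (1 − f)·s²/n with f = n/N = 130/1650 = 0.07878788.
Var(ȳ) = (1 − 0.07878788)·2.118/130 = 0.92121212·0.016292308 = 0.015008671.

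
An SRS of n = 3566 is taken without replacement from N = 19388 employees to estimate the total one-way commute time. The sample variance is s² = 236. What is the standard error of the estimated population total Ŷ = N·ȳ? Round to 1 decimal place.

4505.7

Var(Ŷ) = N²·Var(ȳ) = N²·(1 − n/N)·s²/n.
f = 3566/19388 = 0.18392820; Var(ȳ) = 0.81607180·236/3566 = 0.054008117.
Var(Ŷ) = 19388² · 0.054008117 = 2.0301357 × 10^7.
SE(Ŷ) = √(2.0301357 × 10^7) = 4505.7.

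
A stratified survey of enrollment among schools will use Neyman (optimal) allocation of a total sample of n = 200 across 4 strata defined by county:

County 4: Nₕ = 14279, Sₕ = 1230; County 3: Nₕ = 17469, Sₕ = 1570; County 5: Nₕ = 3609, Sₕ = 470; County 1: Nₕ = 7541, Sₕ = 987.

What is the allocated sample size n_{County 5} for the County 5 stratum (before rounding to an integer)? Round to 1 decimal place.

Neyman allocation: nₕ = n·NₕSₕ / Σⱼ NⱼSⱼ.
Σ NⱼSⱼ = 14279·1230 + 17469·1570 + 3609·470 + 7541·987 = 5.4128697 × 10^7.
n_{County 5} = 200·3609·470 / (5.4128697 × 10^7) = 6.3.

6.3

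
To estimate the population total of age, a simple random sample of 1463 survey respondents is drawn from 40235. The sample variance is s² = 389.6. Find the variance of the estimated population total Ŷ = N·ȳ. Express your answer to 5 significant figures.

Var(Ŷ) = N²·Var(ȳ) = N²·(1 − n/N)·s²/n.
f = 1463/40235 = 0.03636138; Var(ȳ) = 0.96363862·389.6/1463 = 0.25661901.
Var(Ŷ) = 40235² · 0.25661901 = 4.1542903 × 10^8.

4.1543 × 10^8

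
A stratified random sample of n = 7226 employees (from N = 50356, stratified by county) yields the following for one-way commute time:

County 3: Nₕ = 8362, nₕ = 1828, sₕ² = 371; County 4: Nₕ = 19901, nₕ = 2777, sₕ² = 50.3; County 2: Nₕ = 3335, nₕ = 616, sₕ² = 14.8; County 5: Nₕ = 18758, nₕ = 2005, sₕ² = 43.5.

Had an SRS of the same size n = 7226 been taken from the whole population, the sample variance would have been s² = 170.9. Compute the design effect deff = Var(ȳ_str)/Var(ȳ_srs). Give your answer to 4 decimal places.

Var(ȳ_str) = Σ Wₕ²(1−fₕ)sₕ²/nₕ with Wₕ = Nₕ/50356:
  County 3: (8362/50356)²·(1−1828/8362)·371/1828 = 0.0043730512
  County 4: (19901/50356)²·(1−2777/19901)·50.3/2777 = 0.0024342758
  County 2: (3335/50356)²·(1−616/3335)·14.8/616 = 8.5917889 × 10^-5
  County 5: (18758/50356)²·(1−2005/18758)·43.5/2005 = 0.002688757
  → Var(ȳ_str) = 0.0095820019.
Var(ȳ_srs) = (1 − 7226/50356)·170.9/7226 = 0.02025687.
deff = 0.0095820019 / 0.02025687 = 0.4730.

0.4730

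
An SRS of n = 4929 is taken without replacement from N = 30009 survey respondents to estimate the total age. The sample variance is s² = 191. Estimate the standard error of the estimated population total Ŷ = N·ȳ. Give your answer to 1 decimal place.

Var(Ŷ) = N²·Var(ȳ) = N²·(1 − n/N)·s²/n.
f = 4929/30009 = 0.16425072; Var(ȳ) = 0.83574928·191/4929 = 0.032385496.
Var(Ŷ) = 30009² · 0.032385496 = 2.9164437 × 10^7.
SE(Ŷ) = √(2.9164437 × 10^7) = 5400.4.

5400.4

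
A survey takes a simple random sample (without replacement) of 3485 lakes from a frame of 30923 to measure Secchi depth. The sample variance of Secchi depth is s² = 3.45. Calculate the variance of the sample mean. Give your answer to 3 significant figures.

Under SRS without replacement, Var(ȳ) = (1 − f)·s²/n with f = n/N = 3485/30923 = 0.11269929.
Var(ȳ) = (1 − 0.11269929)·3.45/3485 = 0.88730071·9.8995696 × 10^-4 = 8.7838952 × 10^-4.

8.78 × 10^-4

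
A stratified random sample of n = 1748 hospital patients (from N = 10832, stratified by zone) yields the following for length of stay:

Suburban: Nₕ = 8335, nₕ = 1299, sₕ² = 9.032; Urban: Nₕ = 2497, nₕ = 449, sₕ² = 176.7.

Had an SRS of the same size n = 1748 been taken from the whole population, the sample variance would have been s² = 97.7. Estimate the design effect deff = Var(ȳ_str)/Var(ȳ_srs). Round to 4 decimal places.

0.4401

Var(ȳ_str) = Σ Wₕ²(1−fₕ)sₕ²/nₕ with Wₕ = Nₕ/10832:
  Suburban: (8335/10832)²·(1−1299/8335)·9.032/1299 = 0.0034752729
  Urban: (2497/10832)²·(1−449/2497)·176.7/449 = 0.017152262
  → Var(ȳ_str) = 0.020627535.
Var(ȳ_srs) = (1 − 1748/10832)·97.7/1748 = 0.046872877.
deff = 0.020627535 / 0.046872877 = 0.4401.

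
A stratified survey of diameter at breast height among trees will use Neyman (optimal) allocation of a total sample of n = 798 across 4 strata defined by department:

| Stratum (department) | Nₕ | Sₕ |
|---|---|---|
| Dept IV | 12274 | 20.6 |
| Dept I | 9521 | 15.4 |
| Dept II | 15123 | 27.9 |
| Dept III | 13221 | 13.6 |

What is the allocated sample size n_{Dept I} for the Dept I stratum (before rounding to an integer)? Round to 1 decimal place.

116.9

Neyman allocation: nₕ = n·NₕSₕ / Σⱼ NⱼSⱼ.
Σ NⱼSⱼ = 12274·20.6 + 9521·15.4 + 15123·27.9 + 13221·13.6 = 1.0012051 × 10^6.
n_{Dept I} = 798·9521·15.4 / (1.0012051 × 10^6) = 116.9.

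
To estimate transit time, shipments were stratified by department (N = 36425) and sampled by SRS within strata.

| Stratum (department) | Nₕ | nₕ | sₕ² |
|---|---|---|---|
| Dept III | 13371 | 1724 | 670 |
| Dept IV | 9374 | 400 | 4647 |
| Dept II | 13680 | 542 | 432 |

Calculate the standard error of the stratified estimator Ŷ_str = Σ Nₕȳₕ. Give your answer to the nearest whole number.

34367

Var(Ŷ_str) = Σₕ Nₕ²(1 − fₕ)sₕ²/nₕ.
Dept III: 13371²·(1 − 1724/13371)·670/1724 = 6.0522311 × 10^7.
Dept IV: 9374²·(1 − 400/9374)·4647/400 = 9.7729054 × 10^8.
Dept II: 13680²·(1 − 542/13680)·432/542 = 1.4325171 × 10^8.
Sum = 1.1810646 × 10^9.
SE = √(1.1810646 × 10^9) = 34367.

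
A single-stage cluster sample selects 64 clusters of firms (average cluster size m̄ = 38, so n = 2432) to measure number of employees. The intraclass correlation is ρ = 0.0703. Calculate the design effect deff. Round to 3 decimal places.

3.601

deff = 1 + (38 − 1)·0.0703 = 1 + 2.6011 = 3.6011.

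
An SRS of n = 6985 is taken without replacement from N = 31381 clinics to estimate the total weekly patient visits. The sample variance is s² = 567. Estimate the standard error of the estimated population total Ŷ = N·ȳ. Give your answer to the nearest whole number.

7883

Var(Ŷ) = N²·Var(ȳ) = N²·(1 − n/N)·s²/n.
f = 6985/31381 = 0.22258692; Var(ȳ) = 0.77741308·567/6985 = 0.063105686.
Var(Ŷ) = 31381² · 0.063105686 = 6.2144407 × 10^7.
SE(Ŷ) = √(6.2144407 × 10^7) = 7883.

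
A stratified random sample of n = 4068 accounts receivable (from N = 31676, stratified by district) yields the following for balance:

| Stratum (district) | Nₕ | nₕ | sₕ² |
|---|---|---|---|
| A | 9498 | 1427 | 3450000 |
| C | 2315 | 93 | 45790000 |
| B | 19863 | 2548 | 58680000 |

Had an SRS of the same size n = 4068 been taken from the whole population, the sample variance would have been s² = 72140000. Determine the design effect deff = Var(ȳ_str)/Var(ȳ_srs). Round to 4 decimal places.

Var(ȳ_str) = Σ Wₕ²(1−fₕ)sₕ²/nₕ with Wₕ = Nₕ/31676:
  A: (9498/31676)²·(1−1427/9498)·3450000/1427 = 184.71151
  C: (2315/31676)²·(1−93/2315)·45790000/93 = 2524.1902
  B: (19863/31676)²·(1−2548/19863)·58680000/2548 = 7894.0042
  → Var(ȳ_str) = 10602.906.
Var(ȳ_srs) = (1 − 4068/31676)·72140000/4068 = 15456.096.
deff = 10602.906 / 15456.096 = 0.6860.

0.6860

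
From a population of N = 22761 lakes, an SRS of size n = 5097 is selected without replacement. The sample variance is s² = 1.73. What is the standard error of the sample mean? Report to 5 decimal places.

Under SRS without replacement, Var(ȳ) = (1 − f)·s²/n with f = n/N = 5097/22761 = 0.22393568.
Var(ȳ) = (1 − 0.22393568)·1.73/5097 = 0.77606432·3.3941534 × 10^-4 = 2.6340814 × 10^-4.
SE(ȳ) = √(2.6340814 × 10^-4) = 0.01623.

0.01623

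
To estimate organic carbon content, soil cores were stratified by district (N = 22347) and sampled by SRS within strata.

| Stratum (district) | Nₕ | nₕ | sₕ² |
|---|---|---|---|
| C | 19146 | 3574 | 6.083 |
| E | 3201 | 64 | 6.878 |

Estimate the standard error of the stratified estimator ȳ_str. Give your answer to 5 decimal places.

0.05637

Var(ȳ_str) = Σₕ Wₕ²(1 − fₕ)sₕ²/nₕ with Wₕ = Nₕ/N, N = 22347.
C: Wₕ = 0.85675930; term = 0.85675930²·(1 − 0.18667085)·6.083/3574 = 0.0010161253.
E: Wₕ = 0.14324070; term = 0.14324070²·(1 − 0.01999375)·6.878/64 = 0.0021609461.
Sum = 0.0031770714.
SE = √(0.0031770714) = 0.05637.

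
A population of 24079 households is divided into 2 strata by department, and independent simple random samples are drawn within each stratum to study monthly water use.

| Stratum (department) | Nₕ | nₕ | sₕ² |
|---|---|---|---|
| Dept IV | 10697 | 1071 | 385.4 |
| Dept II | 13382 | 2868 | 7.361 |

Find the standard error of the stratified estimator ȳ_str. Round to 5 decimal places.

0.25403

Var(ȳ_str) = Σₕ Wₕ²(1 − fₕ)sₕ²/nₕ with Wₕ = Nₕ/N, N = 24079.
Dept IV: Wₕ = 0.44424602; term = 0.44424602²·(1 − 0.10012153)·385.4/1071 = 0.063907702.
Dept II: Wₕ = 0.55575398; term = 0.55575398²·(1 − 0.21431774)·7.361/2868 = 6.2283036 × 10^-4.
Sum = 0.064530532.
SE = √(0.064530532) = 0.25403.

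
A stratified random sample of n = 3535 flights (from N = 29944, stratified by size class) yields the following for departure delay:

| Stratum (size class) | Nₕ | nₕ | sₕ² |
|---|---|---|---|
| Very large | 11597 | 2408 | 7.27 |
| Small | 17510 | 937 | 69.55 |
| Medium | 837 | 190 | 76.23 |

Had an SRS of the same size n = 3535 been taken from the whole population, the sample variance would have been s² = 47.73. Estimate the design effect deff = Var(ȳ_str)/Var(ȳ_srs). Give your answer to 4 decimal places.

2.0678

Var(ȳ_str) = Σ Wₕ²(1−fₕ)sₕ²/nₕ with Wₕ = Nₕ/29944:
  Very large: (11597/29944)²·(1−2408/11597)·7.27/2408 = 3.5881634 × 10^-4
  Small: (17510/29944)²·(1−937/17510)·69.55/937 = 0.024022887
  Medium: (837/29944)²·(1−190/837)·76.23/190 = 2.4231619 × 10^-4
  → Var(ȳ_str) = 0.02462402.
Var(ȳ_srs) = (1 − 3535/29944)·47.73/3535 = 0.011908146.
deff = 0.02462402 / 0.011908146 = 2.0678.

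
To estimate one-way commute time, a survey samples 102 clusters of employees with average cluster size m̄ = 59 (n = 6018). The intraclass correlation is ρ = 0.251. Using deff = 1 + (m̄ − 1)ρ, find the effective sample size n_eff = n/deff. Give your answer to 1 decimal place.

386.8

deff = 1 + (59 − 1)·0.251 = 1 + 14.558 = 15.558.
n_eff = 6018 / 15.558 = 386.8.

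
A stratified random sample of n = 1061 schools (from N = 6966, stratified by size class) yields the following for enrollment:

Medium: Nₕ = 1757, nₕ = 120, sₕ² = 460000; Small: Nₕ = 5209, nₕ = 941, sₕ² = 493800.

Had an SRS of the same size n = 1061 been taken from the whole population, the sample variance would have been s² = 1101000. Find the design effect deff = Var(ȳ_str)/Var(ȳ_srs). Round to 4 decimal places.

Var(ȳ_str) = Σ Wₕ²(1−fₕ)sₕ²/nₕ with Wₕ = Nₕ/6966:
  Medium: (1757/6966)²·(1−120/1757)·460000/120 = 227.21138
  Small: (5209/6966)²·(1−941/5209)·493800/941 = 240.42149
  → Var(ȳ_str) = 467.63287.
Var(ȳ_srs) = (1 − 1061/6966)·1101000/1061 = 879.64688.
deff = 467.63287 / 879.64688 = 0.5316.

0.5316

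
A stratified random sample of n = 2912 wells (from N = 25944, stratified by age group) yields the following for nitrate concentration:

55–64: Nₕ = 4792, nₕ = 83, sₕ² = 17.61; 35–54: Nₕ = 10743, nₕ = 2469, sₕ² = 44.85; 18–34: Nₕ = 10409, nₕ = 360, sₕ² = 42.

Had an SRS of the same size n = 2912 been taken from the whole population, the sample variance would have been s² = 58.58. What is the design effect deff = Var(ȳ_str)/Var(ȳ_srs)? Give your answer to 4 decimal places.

1.5478

Var(ȳ_str) = Σ Wₕ²(1−fₕ)sₕ²/nₕ with Wₕ = Nₕ/25944:
  55–64: (4792/25944)²·(1−83/4792)·17.61/83 = 0.0071130014
  35–54: (10743/25944)²·(1−2469/10743)·44.85/2469 = 0.0023988803
  18–34: (10409/25944)²·(1−360/10409)·42/360 = 0.018130291
  → Var(ȳ_str) = 0.027642173.
Var(ȳ_srs) = (1 − 2912/25944)·58.58/2912 = 0.017858818.
deff = 0.027642173 / 0.017858818 = 1.5478.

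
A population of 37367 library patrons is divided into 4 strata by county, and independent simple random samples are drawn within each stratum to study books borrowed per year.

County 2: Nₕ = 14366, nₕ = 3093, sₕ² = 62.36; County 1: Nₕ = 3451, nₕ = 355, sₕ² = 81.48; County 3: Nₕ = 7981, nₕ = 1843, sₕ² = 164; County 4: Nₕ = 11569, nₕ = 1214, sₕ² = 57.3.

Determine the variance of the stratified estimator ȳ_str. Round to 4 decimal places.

Var(ȳ_str) = Σₕ Wₕ²(1 − fₕ)sₕ²/nₕ with Wₕ = Nₕ/N, N = 37367.
County 2: Wₕ = 0.38445687; term = 0.38445687²·(1 − 0.21530001)·62.36/3093 = 0.0023384339.
County 1: Wₕ = 0.09235422; term = 0.09235422²·(1 − 0.10286873)·81.48/355 = 0.0017562734.
County 3: Wₕ = 0.21358418; term = 0.21358418²·(1 − 0.23092344)·164/1843 = 0.0031219522.
County 4: Wₕ = 0.30960473; term = 0.30960473²·(1 − 0.10493560)·57.3/1214 = 0.0040495372.
Sum = 0.011266197.

0.0113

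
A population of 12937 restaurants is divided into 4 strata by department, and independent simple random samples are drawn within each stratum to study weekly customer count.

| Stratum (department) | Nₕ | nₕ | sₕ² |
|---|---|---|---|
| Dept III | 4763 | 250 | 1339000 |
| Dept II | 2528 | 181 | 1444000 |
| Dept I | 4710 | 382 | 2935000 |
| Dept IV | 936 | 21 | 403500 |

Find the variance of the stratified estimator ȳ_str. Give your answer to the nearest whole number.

Var(ȳ_str) = Σₕ Wₕ²(1 − fₕ)sₕ²/nₕ with Wₕ = Nₕ/N, N = 12937.
Dept III: Wₕ = 0.36816882; term = 0.36816882²·(1 − 0.05248793)·1339000/250 = 687.89052.
Dept II: Wₕ = 0.19540852; term = 0.19540852²·(1 − 0.07159810)·1444000/181 = 282.82098.
Dept I: Wₕ = 0.36407204; term = 0.36407204²·(1 − 0.08110403)·2935000/382 = 935.80583.
Dept IV: Wₕ = 0.07235062; term = 0.07235062²·(1 − 0.02243590)·403500/21 = 98.322753.
Sum = 2004.8401.

2005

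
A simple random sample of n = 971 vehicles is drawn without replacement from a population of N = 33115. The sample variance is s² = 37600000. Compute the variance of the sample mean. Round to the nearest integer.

Under SRS without replacement, Var(ȳ) = (1 − f)·s²/n with f = n/N = 971/33115 = 0.02932206.
Var(ȳ) = (1 − 0.02932206)·37600000/971 = 0.97067794·38722.966 = 37587.529.

37588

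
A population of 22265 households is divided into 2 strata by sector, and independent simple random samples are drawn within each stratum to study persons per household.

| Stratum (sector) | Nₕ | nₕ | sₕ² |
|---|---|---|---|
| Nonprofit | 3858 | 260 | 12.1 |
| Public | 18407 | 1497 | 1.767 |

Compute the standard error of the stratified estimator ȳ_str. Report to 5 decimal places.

0.04521

Var(ȳ_str) = Σₕ Wₕ²(1 − fₕ)sₕ²/nₕ with Wₕ = Nₕ/N, N = 22265.
Nonprofit: Wₕ = 0.17327644; term = 0.17327644²·(1 − 0.06739243)·12.1/260 = 0.0013031368.
Public: Wₕ = 0.82672356; term = 0.82672356²·(1 − 0.08132776)·1.767/1497 = 7.4113269 × 10^-4.
Sum = 0.0020442695.
SE = √(0.0020442695) = 0.04521.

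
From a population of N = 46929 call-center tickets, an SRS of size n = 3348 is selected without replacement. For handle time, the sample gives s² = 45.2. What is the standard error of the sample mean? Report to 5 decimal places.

Under SRS without replacement, Var(ȳ) = (1 − f)·s²/n with f = n/N = 3348/46929 = 0.07134181.
Var(ȳ) = (1 − 0.07134181)·45.2/3348 = 0.92865819·0.013500597 = 0.01253744.
SE(ȳ) = √(0.01253744) = 0.11197.

0.11197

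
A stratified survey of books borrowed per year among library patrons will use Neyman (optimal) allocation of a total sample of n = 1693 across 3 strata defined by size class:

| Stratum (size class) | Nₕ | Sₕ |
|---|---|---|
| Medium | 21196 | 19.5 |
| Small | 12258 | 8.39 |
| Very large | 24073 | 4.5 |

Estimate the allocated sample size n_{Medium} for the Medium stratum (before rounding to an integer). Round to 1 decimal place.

Neyman allocation: nₕ = n·NₕSₕ / Σⱼ NⱼSⱼ.
Σ NⱼSⱼ = 21196·19.5 + 12258·8.39 + 24073·4.5 = 624495.12.
n_{Medium} = 1693·21196·19.5 / 624495.12 = 1120.5.

1120.5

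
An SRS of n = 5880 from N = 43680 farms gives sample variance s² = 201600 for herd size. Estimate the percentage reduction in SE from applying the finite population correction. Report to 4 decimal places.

f = n/N = 5880/43680 = 0.13461538.
SE_no-fpc = √(s²/n) = 5.8554004; SE_fpc = √((1−f)s²/n) = 5.4470478.
Ratio = √(1−f) = 0.93026051. Reduction = 100·(1 − 0.93026051) = 6.9739%.

6.9739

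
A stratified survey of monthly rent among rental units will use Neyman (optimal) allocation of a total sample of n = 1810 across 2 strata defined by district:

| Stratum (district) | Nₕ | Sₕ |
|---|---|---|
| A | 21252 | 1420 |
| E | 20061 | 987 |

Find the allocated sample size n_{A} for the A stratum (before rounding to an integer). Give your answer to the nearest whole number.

1093

Neyman allocation: nₕ = n·NₕSₕ / Σⱼ NⱼSⱼ.
Σ NⱼSⱼ = 21252·1420 + 20061·987 = 4.9978047 × 10^7.
n_{A} = 1810·21252·1420 / (4.9978047 × 10^7) = 1093.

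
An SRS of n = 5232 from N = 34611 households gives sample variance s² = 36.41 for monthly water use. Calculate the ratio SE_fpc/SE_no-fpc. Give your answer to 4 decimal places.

0.9213

f = n/N = 5232/34611 = 0.15116581.
SE_no-fpc = √(s²/n) = 0.083421207; SE_fpc = √((1−f)s²/n) = 0.076857792.
Ratio = √(1−f) = 0.92132198.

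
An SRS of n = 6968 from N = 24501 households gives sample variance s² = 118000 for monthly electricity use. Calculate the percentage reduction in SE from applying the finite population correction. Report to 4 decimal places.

f = n/N = 6968/24501 = 0.28439656.
SE_no-fpc = √(s²/n) = 4.115162; SE_fpc = √((1−f)s²/n) = 3.4811533.
Ratio = √(1−f) = 0.84593348. Reduction = 100·(1 − 0.84593348) = 15.4067%.

15.4067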